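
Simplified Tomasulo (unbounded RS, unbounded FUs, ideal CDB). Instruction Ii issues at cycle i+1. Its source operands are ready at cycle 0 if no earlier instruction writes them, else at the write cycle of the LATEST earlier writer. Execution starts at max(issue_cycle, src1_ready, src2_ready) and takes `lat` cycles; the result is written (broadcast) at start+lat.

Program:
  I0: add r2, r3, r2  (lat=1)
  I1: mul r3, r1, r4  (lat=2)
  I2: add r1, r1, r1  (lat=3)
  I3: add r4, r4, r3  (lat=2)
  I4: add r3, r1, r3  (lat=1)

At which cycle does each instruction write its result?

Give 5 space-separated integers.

Answer: 2 4 6 6 7

Derivation:
I0 add r2: issue@1 deps=(None,None) exec_start@1 write@2
I1 mul r3: issue@2 deps=(None,None) exec_start@2 write@4
I2 add r1: issue@3 deps=(None,None) exec_start@3 write@6
I3 add r4: issue@4 deps=(None,1) exec_start@4 write@6
I4 add r3: issue@5 deps=(2,1) exec_start@6 write@7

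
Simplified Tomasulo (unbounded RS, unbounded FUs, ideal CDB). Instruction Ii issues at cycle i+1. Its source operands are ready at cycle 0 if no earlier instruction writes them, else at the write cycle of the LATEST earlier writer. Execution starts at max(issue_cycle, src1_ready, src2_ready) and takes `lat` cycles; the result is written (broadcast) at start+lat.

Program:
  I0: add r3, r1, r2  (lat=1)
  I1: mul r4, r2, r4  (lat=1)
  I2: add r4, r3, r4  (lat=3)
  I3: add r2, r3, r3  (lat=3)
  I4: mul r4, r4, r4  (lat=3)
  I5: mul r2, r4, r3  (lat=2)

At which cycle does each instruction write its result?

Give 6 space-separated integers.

I0 add r3: issue@1 deps=(None,None) exec_start@1 write@2
I1 mul r4: issue@2 deps=(None,None) exec_start@2 write@3
I2 add r4: issue@3 deps=(0,1) exec_start@3 write@6
I3 add r2: issue@4 deps=(0,0) exec_start@4 write@7
I4 mul r4: issue@5 deps=(2,2) exec_start@6 write@9
I5 mul r2: issue@6 deps=(4,0) exec_start@9 write@11

Answer: 2 3 6 7 9 11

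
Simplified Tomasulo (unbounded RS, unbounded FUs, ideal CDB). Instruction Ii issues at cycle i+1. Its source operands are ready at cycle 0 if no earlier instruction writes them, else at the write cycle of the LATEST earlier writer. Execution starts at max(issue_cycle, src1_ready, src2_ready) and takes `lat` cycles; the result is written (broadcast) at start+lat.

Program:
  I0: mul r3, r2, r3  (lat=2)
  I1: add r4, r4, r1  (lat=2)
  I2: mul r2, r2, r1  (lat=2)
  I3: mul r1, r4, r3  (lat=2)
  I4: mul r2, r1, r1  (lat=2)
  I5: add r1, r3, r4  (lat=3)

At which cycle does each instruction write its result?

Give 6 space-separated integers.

I0 mul r3: issue@1 deps=(None,None) exec_start@1 write@3
I1 add r4: issue@2 deps=(None,None) exec_start@2 write@4
I2 mul r2: issue@3 deps=(None,None) exec_start@3 write@5
I3 mul r1: issue@4 deps=(1,0) exec_start@4 write@6
I4 mul r2: issue@5 deps=(3,3) exec_start@6 write@8
I5 add r1: issue@6 deps=(0,1) exec_start@6 write@9

Answer: 3 4 5 6 8 9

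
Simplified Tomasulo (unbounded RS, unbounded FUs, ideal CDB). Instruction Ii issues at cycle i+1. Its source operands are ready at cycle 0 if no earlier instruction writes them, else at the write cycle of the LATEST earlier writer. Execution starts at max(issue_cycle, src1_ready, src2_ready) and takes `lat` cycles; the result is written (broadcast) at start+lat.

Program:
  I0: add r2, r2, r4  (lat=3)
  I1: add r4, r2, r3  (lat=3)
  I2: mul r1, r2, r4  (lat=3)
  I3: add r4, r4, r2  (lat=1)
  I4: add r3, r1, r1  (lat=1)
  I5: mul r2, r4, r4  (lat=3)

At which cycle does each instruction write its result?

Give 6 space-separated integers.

I0 add r2: issue@1 deps=(None,None) exec_start@1 write@4
I1 add r4: issue@2 deps=(0,None) exec_start@4 write@7
I2 mul r1: issue@3 deps=(0,1) exec_start@7 write@10
I3 add r4: issue@4 deps=(1,0) exec_start@7 write@8
I4 add r3: issue@5 deps=(2,2) exec_start@10 write@11
I5 mul r2: issue@6 deps=(3,3) exec_start@8 write@11

Answer: 4 7 10 8 11 11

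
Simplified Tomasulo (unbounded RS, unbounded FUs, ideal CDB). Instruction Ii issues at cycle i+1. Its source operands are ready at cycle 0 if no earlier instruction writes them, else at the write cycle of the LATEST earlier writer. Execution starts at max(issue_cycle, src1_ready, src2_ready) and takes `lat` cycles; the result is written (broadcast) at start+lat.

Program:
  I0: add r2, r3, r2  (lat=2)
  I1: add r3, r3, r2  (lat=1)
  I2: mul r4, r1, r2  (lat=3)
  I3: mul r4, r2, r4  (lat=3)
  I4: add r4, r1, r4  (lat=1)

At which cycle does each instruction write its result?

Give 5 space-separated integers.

Answer: 3 4 6 9 10

Derivation:
I0 add r2: issue@1 deps=(None,None) exec_start@1 write@3
I1 add r3: issue@2 deps=(None,0) exec_start@3 write@4
I2 mul r4: issue@3 deps=(None,0) exec_start@3 write@6
I3 mul r4: issue@4 deps=(0,2) exec_start@6 write@9
I4 add r4: issue@5 deps=(None,3) exec_start@9 write@10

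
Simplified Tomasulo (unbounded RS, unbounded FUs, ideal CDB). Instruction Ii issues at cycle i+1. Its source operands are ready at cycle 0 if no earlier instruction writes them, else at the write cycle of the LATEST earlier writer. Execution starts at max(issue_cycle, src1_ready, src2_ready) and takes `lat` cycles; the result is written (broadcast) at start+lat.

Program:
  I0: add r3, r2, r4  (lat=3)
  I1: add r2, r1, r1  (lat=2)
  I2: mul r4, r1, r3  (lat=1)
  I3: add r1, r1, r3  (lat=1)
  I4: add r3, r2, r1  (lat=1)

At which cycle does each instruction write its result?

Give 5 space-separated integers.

I0 add r3: issue@1 deps=(None,None) exec_start@1 write@4
I1 add r2: issue@2 deps=(None,None) exec_start@2 write@4
I2 mul r4: issue@3 deps=(None,0) exec_start@4 write@5
I3 add r1: issue@4 deps=(None,0) exec_start@4 write@5
I4 add r3: issue@5 deps=(1,3) exec_start@5 write@6

Answer: 4 4 5 5 6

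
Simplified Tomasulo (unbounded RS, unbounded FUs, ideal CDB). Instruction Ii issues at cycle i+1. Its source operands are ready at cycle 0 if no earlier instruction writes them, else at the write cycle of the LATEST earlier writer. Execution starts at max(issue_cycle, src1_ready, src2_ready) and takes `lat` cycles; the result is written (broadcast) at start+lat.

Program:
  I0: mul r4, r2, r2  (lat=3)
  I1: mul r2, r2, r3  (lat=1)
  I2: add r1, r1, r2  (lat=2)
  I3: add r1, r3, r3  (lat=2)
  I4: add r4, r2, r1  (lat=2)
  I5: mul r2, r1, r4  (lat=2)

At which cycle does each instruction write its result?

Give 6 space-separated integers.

Answer: 4 3 5 6 8 10

Derivation:
I0 mul r4: issue@1 deps=(None,None) exec_start@1 write@4
I1 mul r2: issue@2 deps=(None,None) exec_start@2 write@3
I2 add r1: issue@3 deps=(None,1) exec_start@3 write@5
I3 add r1: issue@4 deps=(None,None) exec_start@4 write@6
I4 add r4: issue@5 deps=(1,3) exec_start@6 write@8
I5 mul r2: issue@6 deps=(3,4) exec_start@8 write@10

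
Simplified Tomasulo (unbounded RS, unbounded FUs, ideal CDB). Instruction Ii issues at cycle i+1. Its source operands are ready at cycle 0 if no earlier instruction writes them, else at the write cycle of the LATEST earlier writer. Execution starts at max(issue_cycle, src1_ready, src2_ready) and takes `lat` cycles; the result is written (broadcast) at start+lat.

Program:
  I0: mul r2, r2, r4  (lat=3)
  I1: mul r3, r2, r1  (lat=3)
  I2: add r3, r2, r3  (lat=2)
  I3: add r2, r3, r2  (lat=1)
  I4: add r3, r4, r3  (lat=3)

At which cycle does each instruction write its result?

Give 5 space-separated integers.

I0 mul r2: issue@1 deps=(None,None) exec_start@1 write@4
I1 mul r3: issue@2 deps=(0,None) exec_start@4 write@7
I2 add r3: issue@3 deps=(0,1) exec_start@7 write@9
I3 add r2: issue@4 deps=(2,0) exec_start@9 write@10
I4 add r3: issue@5 deps=(None,2) exec_start@9 write@12

Answer: 4 7 9 10 12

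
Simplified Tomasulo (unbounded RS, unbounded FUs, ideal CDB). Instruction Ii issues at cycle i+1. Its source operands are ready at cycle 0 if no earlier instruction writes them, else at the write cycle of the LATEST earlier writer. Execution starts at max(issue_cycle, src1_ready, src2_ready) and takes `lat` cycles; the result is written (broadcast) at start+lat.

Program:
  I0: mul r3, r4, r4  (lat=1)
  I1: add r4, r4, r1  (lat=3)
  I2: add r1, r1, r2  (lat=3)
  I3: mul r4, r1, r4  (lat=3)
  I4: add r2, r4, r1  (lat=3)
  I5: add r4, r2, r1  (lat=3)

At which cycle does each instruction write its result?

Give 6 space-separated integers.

Answer: 2 5 6 9 12 15

Derivation:
I0 mul r3: issue@1 deps=(None,None) exec_start@1 write@2
I1 add r4: issue@2 deps=(None,None) exec_start@2 write@5
I2 add r1: issue@3 deps=(None,None) exec_start@3 write@6
I3 mul r4: issue@4 deps=(2,1) exec_start@6 write@9
I4 add r2: issue@5 deps=(3,2) exec_start@9 write@12
I5 add r4: issue@6 deps=(4,2) exec_start@12 write@15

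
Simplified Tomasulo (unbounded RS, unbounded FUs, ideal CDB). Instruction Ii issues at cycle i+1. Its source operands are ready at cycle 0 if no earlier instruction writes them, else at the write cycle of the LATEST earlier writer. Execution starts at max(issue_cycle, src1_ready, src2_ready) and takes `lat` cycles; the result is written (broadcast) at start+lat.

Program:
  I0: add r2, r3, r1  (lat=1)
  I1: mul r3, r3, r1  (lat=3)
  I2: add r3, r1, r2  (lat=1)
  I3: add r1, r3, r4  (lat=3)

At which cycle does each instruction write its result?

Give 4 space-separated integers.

I0 add r2: issue@1 deps=(None,None) exec_start@1 write@2
I1 mul r3: issue@2 deps=(None,None) exec_start@2 write@5
I2 add r3: issue@3 deps=(None,0) exec_start@3 write@4
I3 add r1: issue@4 deps=(2,None) exec_start@4 write@7

Answer: 2 5 4 7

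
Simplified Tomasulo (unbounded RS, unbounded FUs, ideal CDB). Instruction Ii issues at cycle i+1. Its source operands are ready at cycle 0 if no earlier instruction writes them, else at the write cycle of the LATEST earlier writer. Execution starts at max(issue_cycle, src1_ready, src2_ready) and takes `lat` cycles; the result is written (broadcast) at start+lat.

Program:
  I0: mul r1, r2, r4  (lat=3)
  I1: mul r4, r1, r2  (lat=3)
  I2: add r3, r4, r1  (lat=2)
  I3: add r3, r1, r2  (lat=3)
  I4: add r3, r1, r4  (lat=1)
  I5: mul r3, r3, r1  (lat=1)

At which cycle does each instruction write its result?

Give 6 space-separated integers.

Answer: 4 7 9 7 8 9

Derivation:
I0 mul r1: issue@1 deps=(None,None) exec_start@1 write@4
I1 mul r4: issue@2 deps=(0,None) exec_start@4 write@7
I2 add r3: issue@3 deps=(1,0) exec_start@7 write@9
I3 add r3: issue@4 deps=(0,None) exec_start@4 write@7
I4 add r3: issue@5 deps=(0,1) exec_start@7 write@8
I5 mul r3: issue@6 deps=(4,0) exec_start@8 write@9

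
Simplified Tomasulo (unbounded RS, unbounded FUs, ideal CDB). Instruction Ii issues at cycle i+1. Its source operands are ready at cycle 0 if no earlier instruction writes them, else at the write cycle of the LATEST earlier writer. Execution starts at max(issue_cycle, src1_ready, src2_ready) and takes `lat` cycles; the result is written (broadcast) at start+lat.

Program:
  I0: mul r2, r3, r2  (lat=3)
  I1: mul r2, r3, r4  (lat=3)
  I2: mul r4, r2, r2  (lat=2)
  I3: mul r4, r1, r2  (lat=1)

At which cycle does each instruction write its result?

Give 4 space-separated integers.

Answer: 4 5 7 6

Derivation:
I0 mul r2: issue@1 deps=(None,None) exec_start@1 write@4
I1 mul r2: issue@2 deps=(None,None) exec_start@2 write@5
I2 mul r4: issue@3 deps=(1,1) exec_start@5 write@7
I3 mul r4: issue@4 deps=(None,1) exec_start@5 write@6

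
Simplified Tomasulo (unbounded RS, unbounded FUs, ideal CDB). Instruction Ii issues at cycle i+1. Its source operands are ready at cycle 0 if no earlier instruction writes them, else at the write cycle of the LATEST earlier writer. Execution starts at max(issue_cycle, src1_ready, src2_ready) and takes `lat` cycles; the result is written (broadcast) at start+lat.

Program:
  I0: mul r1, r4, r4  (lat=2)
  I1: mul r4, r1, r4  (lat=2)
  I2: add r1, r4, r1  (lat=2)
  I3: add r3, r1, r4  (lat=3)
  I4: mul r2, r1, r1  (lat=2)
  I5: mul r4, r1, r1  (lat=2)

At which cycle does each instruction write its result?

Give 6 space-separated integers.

Answer: 3 5 7 10 9 9

Derivation:
I0 mul r1: issue@1 deps=(None,None) exec_start@1 write@3
I1 mul r4: issue@2 deps=(0,None) exec_start@3 write@5
I2 add r1: issue@3 deps=(1,0) exec_start@5 write@7
I3 add r3: issue@4 deps=(2,1) exec_start@7 write@10
I4 mul r2: issue@5 deps=(2,2) exec_start@7 write@9
I5 mul r4: issue@6 deps=(2,2) exec_start@7 write@9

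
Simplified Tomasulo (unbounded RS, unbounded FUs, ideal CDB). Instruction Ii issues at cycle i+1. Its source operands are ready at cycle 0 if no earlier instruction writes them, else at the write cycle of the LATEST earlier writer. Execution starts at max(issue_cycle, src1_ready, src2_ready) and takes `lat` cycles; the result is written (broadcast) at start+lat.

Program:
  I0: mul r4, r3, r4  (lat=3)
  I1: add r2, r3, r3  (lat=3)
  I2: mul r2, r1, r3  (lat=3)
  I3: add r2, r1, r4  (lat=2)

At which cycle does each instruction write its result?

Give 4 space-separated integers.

I0 mul r4: issue@1 deps=(None,None) exec_start@1 write@4
I1 add r2: issue@2 deps=(None,None) exec_start@2 write@5
I2 mul r2: issue@3 deps=(None,None) exec_start@3 write@6
I3 add r2: issue@4 deps=(None,0) exec_start@4 write@6

Answer: 4 5 6 6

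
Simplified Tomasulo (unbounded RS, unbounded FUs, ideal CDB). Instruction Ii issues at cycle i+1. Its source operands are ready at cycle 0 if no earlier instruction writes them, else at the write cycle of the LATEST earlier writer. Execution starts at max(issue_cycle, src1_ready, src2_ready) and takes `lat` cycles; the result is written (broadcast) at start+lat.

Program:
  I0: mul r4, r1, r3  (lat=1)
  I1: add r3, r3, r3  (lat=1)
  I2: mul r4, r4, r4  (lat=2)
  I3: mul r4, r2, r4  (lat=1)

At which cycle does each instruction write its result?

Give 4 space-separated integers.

I0 mul r4: issue@1 deps=(None,None) exec_start@1 write@2
I1 add r3: issue@2 deps=(None,None) exec_start@2 write@3
I2 mul r4: issue@3 deps=(0,0) exec_start@3 write@5
I3 mul r4: issue@4 deps=(None,2) exec_start@5 write@6

Answer: 2 3 5 6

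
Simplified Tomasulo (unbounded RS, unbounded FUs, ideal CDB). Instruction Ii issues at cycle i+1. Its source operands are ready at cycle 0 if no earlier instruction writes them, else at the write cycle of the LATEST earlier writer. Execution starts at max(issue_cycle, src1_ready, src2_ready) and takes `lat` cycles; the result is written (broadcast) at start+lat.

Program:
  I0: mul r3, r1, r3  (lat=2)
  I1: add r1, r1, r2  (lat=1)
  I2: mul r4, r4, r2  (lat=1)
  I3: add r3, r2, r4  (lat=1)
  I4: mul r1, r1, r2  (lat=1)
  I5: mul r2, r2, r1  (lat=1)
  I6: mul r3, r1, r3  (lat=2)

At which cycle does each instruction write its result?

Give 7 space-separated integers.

I0 mul r3: issue@1 deps=(None,None) exec_start@1 write@3
I1 add r1: issue@2 deps=(None,None) exec_start@2 write@3
I2 mul r4: issue@3 deps=(None,None) exec_start@3 write@4
I3 add r3: issue@4 deps=(None,2) exec_start@4 write@5
I4 mul r1: issue@5 deps=(1,None) exec_start@5 write@6
I5 mul r2: issue@6 deps=(None,4) exec_start@6 write@7
I6 mul r3: issue@7 deps=(4,3) exec_start@7 write@9

Answer: 3 3 4 5 6 7 9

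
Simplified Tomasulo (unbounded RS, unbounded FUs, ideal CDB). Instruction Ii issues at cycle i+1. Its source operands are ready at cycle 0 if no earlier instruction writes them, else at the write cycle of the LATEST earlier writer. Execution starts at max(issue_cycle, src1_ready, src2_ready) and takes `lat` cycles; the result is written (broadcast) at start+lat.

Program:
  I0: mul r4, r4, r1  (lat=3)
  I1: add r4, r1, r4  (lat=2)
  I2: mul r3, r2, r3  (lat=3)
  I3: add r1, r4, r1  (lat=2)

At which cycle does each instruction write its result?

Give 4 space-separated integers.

Answer: 4 6 6 8

Derivation:
I0 mul r4: issue@1 deps=(None,None) exec_start@1 write@4
I1 add r4: issue@2 deps=(None,0) exec_start@4 write@6
I2 mul r3: issue@3 deps=(None,None) exec_start@3 write@6
I3 add r1: issue@4 deps=(1,None) exec_start@6 write@8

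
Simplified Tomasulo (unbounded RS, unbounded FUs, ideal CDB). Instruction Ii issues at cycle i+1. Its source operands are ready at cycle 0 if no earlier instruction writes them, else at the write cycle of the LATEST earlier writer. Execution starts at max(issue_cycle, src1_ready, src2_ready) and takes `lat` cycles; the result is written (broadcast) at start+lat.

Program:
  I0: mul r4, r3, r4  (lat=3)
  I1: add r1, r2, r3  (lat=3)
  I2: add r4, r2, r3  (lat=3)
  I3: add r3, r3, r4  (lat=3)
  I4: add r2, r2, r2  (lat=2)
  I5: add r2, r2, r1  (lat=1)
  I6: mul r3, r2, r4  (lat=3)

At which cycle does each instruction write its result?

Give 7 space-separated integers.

Answer: 4 5 6 9 7 8 11

Derivation:
I0 mul r4: issue@1 deps=(None,None) exec_start@1 write@4
I1 add r1: issue@2 deps=(None,None) exec_start@2 write@5
I2 add r4: issue@3 deps=(None,None) exec_start@3 write@6
I3 add r3: issue@4 deps=(None,2) exec_start@6 write@9
I4 add r2: issue@5 deps=(None,None) exec_start@5 write@7
I5 add r2: issue@6 deps=(4,1) exec_start@7 write@8
I6 mul r3: issue@7 deps=(5,2) exec_start@8 write@11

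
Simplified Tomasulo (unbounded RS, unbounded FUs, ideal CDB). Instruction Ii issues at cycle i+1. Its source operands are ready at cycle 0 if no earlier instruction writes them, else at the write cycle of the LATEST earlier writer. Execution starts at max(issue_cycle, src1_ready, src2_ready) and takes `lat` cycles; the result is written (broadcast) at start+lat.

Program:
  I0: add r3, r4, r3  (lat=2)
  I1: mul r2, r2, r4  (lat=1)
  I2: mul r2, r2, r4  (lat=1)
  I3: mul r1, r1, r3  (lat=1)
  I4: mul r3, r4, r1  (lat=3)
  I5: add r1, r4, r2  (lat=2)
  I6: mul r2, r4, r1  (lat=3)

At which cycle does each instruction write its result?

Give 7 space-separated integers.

Answer: 3 3 4 5 8 8 11

Derivation:
I0 add r3: issue@1 deps=(None,None) exec_start@1 write@3
I1 mul r2: issue@2 deps=(None,None) exec_start@2 write@3
I2 mul r2: issue@3 deps=(1,None) exec_start@3 write@4
I3 mul r1: issue@4 deps=(None,0) exec_start@4 write@5
I4 mul r3: issue@5 deps=(None,3) exec_start@5 write@8
I5 add r1: issue@6 deps=(None,2) exec_start@6 write@8
I6 mul r2: issue@7 deps=(None,5) exec_start@8 write@11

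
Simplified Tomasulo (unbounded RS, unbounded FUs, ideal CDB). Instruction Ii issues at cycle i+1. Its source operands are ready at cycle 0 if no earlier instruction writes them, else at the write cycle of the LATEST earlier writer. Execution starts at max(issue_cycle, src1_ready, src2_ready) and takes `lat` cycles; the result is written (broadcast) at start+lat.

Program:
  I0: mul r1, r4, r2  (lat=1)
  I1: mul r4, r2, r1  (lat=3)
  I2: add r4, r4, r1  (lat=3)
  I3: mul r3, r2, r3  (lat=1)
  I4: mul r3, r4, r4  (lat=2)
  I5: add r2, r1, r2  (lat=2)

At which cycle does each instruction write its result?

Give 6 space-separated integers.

I0 mul r1: issue@1 deps=(None,None) exec_start@1 write@2
I1 mul r4: issue@2 deps=(None,0) exec_start@2 write@5
I2 add r4: issue@3 deps=(1,0) exec_start@5 write@8
I3 mul r3: issue@4 deps=(None,None) exec_start@4 write@5
I4 mul r3: issue@5 deps=(2,2) exec_start@8 write@10
I5 add r2: issue@6 deps=(0,None) exec_start@6 write@8

Answer: 2 5 8 5 10 8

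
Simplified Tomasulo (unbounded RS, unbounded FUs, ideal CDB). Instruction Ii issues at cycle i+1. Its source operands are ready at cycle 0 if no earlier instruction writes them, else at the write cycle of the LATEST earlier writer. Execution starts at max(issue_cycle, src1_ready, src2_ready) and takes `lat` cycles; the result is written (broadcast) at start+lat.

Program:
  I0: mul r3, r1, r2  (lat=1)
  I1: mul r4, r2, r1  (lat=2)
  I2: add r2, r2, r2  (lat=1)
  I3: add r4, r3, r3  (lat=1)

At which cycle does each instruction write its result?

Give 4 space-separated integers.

Answer: 2 4 4 5

Derivation:
I0 mul r3: issue@1 deps=(None,None) exec_start@1 write@2
I1 mul r4: issue@2 deps=(None,None) exec_start@2 write@4
I2 add r2: issue@3 deps=(None,None) exec_start@3 write@4
I3 add r4: issue@4 deps=(0,0) exec_start@4 write@5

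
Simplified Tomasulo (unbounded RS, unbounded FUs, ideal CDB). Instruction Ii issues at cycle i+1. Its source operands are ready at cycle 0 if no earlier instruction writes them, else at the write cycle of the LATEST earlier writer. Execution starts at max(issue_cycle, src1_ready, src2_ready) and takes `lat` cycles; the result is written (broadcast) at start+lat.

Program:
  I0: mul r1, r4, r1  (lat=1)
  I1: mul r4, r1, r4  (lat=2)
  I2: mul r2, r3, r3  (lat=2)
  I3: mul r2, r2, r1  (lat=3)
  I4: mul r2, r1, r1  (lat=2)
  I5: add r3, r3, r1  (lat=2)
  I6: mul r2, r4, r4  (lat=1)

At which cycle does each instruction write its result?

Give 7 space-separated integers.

Answer: 2 4 5 8 7 8 8

Derivation:
I0 mul r1: issue@1 deps=(None,None) exec_start@1 write@2
I1 mul r4: issue@2 deps=(0,None) exec_start@2 write@4
I2 mul r2: issue@3 deps=(None,None) exec_start@3 write@5
I3 mul r2: issue@4 deps=(2,0) exec_start@5 write@8
I4 mul r2: issue@5 deps=(0,0) exec_start@5 write@7
I5 add r3: issue@6 deps=(None,0) exec_start@6 write@8
I6 mul r2: issue@7 deps=(1,1) exec_start@7 write@8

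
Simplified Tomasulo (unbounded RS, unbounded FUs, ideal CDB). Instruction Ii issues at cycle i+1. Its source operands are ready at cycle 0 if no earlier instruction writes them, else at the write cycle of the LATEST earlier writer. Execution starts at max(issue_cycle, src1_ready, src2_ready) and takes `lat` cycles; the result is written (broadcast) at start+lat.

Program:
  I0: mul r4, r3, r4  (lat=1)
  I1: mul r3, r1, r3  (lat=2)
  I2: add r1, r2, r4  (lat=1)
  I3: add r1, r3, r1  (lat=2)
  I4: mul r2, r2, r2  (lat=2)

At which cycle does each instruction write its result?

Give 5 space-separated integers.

Answer: 2 4 4 6 7

Derivation:
I0 mul r4: issue@1 deps=(None,None) exec_start@1 write@2
I1 mul r3: issue@2 deps=(None,None) exec_start@2 write@4
I2 add r1: issue@3 deps=(None,0) exec_start@3 write@4
I3 add r1: issue@4 deps=(1,2) exec_start@4 write@6
I4 mul r2: issue@5 deps=(None,None) exec_start@5 write@7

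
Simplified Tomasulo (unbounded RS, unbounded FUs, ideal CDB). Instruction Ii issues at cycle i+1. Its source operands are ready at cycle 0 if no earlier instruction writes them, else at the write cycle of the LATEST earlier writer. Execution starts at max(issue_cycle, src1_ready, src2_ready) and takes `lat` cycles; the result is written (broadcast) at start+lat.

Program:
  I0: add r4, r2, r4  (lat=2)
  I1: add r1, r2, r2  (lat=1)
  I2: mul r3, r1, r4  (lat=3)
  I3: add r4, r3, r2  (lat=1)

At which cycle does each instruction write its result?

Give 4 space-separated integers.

I0 add r4: issue@1 deps=(None,None) exec_start@1 write@3
I1 add r1: issue@2 deps=(None,None) exec_start@2 write@3
I2 mul r3: issue@3 deps=(1,0) exec_start@3 write@6
I3 add r4: issue@4 deps=(2,None) exec_start@6 write@7

Answer: 3 3 6 7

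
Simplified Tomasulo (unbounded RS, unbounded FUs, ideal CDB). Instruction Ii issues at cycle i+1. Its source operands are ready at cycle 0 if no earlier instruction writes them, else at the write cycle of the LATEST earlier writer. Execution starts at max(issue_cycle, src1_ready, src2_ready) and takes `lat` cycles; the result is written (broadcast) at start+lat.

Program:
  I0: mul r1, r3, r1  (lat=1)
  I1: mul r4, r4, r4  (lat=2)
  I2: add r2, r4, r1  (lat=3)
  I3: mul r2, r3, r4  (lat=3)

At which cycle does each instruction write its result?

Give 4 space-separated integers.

Answer: 2 4 7 7

Derivation:
I0 mul r1: issue@1 deps=(None,None) exec_start@1 write@2
I1 mul r4: issue@2 deps=(None,None) exec_start@2 write@4
I2 add r2: issue@3 deps=(1,0) exec_start@4 write@7
I3 mul r2: issue@4 deps=(None,1) exec_start@4 write@7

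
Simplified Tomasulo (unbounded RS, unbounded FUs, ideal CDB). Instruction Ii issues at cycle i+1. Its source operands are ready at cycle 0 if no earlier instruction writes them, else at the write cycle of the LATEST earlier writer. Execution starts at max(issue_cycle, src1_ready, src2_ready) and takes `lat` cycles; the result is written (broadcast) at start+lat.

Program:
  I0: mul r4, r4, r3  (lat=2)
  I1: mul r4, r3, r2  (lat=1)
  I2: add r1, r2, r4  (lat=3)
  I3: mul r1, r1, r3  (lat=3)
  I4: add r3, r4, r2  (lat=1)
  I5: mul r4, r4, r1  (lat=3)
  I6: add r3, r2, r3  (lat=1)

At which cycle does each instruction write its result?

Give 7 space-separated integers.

I0 mul r4: issue@1 deps=(None,None) exec_start@1 write@3
I1 mul r4: issue@2 deps=(None,None) exec_start@2 write@3
I2 add r1: issue@3 deps=(None,1) exec_start@3 write@6
I3 mul r1: issue@4 deps=(2,None) exec_start@6 write@9
I4 add r3: issue@5 deps=(1,None) exec_start@5 write@6
I5 mul r4: issue@6 deps=(1,3) exec_start@9 write@12
I6 add r3: issue@7 deps=(None,4) exec_start@7 write@8

Answer: 3 3 6 9 6 12 8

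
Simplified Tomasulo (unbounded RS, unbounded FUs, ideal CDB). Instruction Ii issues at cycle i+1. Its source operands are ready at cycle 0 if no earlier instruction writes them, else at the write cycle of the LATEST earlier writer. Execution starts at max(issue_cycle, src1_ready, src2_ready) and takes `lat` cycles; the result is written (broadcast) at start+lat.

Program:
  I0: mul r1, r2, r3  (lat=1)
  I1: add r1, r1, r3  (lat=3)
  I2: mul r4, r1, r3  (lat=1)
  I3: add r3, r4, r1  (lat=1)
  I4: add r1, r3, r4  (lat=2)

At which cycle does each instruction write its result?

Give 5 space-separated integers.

I0 mul r1: issue@1 deps=(None,None) exec_start@1 write@2
I1 add r1: issue@2 deps=(0,None) exec_start@2 write@5
I2 mul r4: issue@3 deps=(1,None) exec_start@5 write@6
I3 add r3: issue@4 deps=(2,1) exec_start@6 write@7
I4 add r1: issue@5 deps=(3,2) exec_start@7 write@9

Answer: 2 5 6 7 9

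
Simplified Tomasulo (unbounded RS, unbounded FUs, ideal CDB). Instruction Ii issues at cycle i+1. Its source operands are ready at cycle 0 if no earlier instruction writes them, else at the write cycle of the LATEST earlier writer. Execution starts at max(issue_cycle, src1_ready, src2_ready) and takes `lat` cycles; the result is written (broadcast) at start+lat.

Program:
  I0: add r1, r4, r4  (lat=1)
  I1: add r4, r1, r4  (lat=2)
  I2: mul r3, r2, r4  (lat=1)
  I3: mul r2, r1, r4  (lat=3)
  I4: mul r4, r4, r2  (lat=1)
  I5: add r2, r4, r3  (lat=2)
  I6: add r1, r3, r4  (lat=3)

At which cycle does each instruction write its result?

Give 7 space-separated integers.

Answer: 2 4 5 7 8 10 11

Derivation:
I0 add r1: issue@1 deps=(None,None) exec_start@1 write@2
I1 add r4: issue@2 deps=(0,None) exec_start@2 write@4
I2 mul r3: issue@3 deps=(None,1) exec_start@4 write@5
I3 mul r2: issue@4 deps=(0,1) exec_start@4 write@7
I4 mul r4: issue@5 deps=(1,3) exec_start@7 write@8
I5 add r2: issue@6 deps=(4,2) exec_start@8 write@10
I6 add r1: issue@7 deps=(2,4) exec_start@8 write@11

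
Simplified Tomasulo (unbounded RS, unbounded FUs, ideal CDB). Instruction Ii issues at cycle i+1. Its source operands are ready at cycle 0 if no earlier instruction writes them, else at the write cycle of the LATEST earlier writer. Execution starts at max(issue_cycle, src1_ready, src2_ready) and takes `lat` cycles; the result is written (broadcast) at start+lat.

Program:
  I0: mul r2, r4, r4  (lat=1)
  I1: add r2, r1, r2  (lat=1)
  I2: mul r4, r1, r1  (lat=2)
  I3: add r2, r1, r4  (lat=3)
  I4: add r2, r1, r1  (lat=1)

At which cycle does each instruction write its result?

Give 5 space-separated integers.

I0 mul r2: issue@1 deps=(None,None) exec_start@1 write@2
I1 add r2: issue@2 deps=(None,0) exec_start@2 write@3
I2 mul r4: issue@3 deps=(None,None) exec_start@3 write@5
I3 add r2: issue@4 deps=(None,2) exec_start@5 write@8
I4 add r2: issue@5 deps=(None,None) exec_start@5 write@6

Answer: 2 3 5 8 6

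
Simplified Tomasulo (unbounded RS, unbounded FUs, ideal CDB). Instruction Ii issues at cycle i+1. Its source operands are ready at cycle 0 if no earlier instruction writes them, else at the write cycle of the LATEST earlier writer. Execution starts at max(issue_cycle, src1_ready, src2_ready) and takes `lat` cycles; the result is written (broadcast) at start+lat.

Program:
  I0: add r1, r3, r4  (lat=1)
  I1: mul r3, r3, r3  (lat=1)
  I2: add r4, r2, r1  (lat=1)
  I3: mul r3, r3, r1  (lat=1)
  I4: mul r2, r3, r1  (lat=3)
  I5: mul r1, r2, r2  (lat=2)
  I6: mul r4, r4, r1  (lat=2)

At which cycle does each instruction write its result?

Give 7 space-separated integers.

Answer: 2 3 4 5 8 10 12

Derivation:
I0 add r1: issue@1 deps=(None,None) exec_start@1 write@2
I1 mul r3: issue@2 deps=(None,None) exec_start@2 write@3
I2 add r4: issue@3 deps=(None,0) exec_start@3 write@4
I3 mul r3: issue@4 deps=(1,0) exec_start@4 write@5
I4 mul r2: issue@5 deps=(3,0) exec_start@5 write@8
I5 mul r1: issue@6 deps=(4,4) exec_start@8 write@10
I6 mul r4: issue@7 deps=(2,5) exec_start@10 write@12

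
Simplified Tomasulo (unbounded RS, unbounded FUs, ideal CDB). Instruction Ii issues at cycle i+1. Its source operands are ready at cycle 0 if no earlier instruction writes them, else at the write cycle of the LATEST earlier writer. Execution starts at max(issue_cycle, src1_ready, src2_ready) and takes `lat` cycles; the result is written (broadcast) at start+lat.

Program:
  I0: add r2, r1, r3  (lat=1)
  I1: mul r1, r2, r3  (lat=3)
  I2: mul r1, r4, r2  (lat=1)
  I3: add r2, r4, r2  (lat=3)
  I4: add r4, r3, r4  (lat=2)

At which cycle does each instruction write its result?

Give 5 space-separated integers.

I0 add r2: issue@1 deps=(None,None) exec_start@1 write@2
I1 mul r1: issue@2 deps=(0,None) exec_start@2 write@5
I2 mul r1: issue@3 deps=(None,0) exec_start@3 write@4
I3 add r2: issue@4 deps=(None,0) exec_start@4 write@7
I4 add r4: issue@5 deps=(None,None) exec_start@5 write@7

Answer: 2 5 4 7 7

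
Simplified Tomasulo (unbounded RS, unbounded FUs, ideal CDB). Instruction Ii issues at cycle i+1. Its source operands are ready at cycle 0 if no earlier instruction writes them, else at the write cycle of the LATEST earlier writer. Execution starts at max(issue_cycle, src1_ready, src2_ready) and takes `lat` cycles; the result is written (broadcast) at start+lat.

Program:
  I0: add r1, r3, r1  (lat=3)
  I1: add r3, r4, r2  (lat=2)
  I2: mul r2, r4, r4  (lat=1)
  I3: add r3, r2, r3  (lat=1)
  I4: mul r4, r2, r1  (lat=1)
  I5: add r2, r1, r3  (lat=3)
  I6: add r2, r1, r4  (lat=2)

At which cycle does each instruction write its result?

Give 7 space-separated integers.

Answer: 4 4 4 5 6 9 9

Derivation:
I0 add r1: issue@1 deps=(None,None) exec_start@1 write@4
I1 add r3: issue@2 deps=(None,None) exec_start@2 write@4
I2 mul r2: issue@3 deps=(None,None) exec_start@3 write@4
I3 add r3: issue@4 deps=(2,1) exec_start@4 write@5
I4 mul r4: issue@5 deps=(2,0) exec_start@5 write@6
I5 add r2: issue@6 deps=(0,3) exec_start@6 write@9
I6 add r2: issue@7 deps=(0,4) exec_start@7 write@9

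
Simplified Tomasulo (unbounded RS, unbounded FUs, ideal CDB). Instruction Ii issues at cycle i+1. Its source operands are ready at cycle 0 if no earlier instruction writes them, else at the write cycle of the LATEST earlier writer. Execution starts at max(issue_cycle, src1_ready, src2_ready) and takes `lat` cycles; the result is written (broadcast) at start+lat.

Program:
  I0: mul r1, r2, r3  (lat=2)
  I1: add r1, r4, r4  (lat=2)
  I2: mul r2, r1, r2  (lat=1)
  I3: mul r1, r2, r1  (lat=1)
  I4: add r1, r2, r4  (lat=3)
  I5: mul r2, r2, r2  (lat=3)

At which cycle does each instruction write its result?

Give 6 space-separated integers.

I0 mul r1: issue@1 deps=(None,None) exec_start@1 write@3
I1 add r1: issue@2 deps=(None,None) exec_start@2 write@4
I2 mul r2: issue@3 deps=(1,None) exec_start@4 write@5
I3 mul r1: issue@4 deps=(2,1) exec_start@5 write@6
I4 add r1: issue@5 deps=(2,None) exec_start@5 write@8
I5 mul r2: issue@6 deps=(2,2) exec_start@6 write@9

Answer: 3 4 5 6 8 9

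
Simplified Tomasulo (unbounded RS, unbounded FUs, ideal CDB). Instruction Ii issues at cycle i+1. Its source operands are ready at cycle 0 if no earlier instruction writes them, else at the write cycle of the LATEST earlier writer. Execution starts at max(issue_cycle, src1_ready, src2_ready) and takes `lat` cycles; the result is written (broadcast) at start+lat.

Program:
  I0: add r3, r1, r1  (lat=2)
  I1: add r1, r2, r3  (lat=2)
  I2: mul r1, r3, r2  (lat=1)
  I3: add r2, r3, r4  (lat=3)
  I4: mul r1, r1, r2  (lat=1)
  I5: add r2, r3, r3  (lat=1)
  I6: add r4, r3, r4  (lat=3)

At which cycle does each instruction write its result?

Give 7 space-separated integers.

Answer: 3 5 4 7 8 7 10

Derivation:
I0 add r3: issue@1 deps=(None,None) exec_start@1 write@3
I1 add r1: issue@2 deps=(None,0) exec_start@3 write@5
I2 mul r1: issue@3 deps=(0,None) exec_start@3 write@4
I3 add r2: issue@4 deps=(0,None) exec_start@4 write@7
I4 mul r1: issue@5 deps=(2,3) exec_start@7 write@8
I5 add r2: issue@6 deps=(0,0) exec_start@6 write@7
I6 add r4: issue@7 deps=(0,None) exec_start@7 write@10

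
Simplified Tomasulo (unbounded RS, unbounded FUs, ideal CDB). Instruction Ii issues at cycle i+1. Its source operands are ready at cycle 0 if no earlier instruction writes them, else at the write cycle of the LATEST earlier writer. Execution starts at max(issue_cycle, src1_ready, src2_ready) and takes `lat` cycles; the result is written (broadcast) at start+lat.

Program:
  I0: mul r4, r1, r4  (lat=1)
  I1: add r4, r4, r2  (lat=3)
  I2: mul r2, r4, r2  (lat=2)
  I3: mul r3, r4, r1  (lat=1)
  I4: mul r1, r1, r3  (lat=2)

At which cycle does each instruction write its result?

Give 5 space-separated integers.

Answer: 2 5 7 6 8

Derivation:
I0 mul r4: issue@1 deps=(None,None) exec_start@1 write@2
I1 add r4: issue@2 deps=(0,None) exec_start@2 write@5
I2 mul r2: issue@3 deps=(1,None) exec_start@5 write@7
I3 mul r3: issue@4 deps=(1,None) exec_start@5 write@6
I4 mul r1: issue@5 deps=(None,3) exec_start@6 write@8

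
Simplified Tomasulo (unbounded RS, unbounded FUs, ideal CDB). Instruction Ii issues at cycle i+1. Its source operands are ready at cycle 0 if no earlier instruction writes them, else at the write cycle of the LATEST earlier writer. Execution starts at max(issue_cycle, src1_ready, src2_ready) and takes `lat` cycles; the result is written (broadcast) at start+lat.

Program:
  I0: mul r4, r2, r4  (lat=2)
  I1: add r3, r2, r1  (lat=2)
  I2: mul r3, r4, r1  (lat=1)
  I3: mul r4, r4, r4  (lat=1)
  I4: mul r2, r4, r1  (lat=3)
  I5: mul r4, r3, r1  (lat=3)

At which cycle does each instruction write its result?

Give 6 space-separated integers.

I0 mul r4: issue@1 deps=(None,None) exec_start@1 write@3
I1 add r3: issue@2 deps=(None,None) exec_start@2 write@4
I2 mul r3: issue@3 deps=(0,None) exec_start@3 write@4
I3 mul r4: issue@4 deps=(0,0) exec_start@4 write@5
I4 mul r2: issue@5 deps=(3,None) exec_start@5 write@8
I5 mul r4: issue@6 deps=(2,None) exec_start@6 write@9

Answer: 3 4 4 5 8 9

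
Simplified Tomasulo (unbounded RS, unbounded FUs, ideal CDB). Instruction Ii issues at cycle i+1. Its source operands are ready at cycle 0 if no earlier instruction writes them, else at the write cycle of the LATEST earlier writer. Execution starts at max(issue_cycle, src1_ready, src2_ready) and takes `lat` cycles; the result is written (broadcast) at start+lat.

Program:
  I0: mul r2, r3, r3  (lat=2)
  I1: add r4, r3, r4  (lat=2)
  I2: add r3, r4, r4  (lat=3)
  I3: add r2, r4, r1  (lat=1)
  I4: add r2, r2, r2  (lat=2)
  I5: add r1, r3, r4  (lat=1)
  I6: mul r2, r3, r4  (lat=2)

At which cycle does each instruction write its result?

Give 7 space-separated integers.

Answer: 3 4 7 5 7 8 9

Derivation:
I0 mul r2: issue@1 deps=(None,None) exec_start@1 write@3
I1 add r4: issue@2 deps=(None,None) exec_start@2 write@4
I2 add r3: issue@3 deps=(1,1) exec_start@4 write@7
I3 add r2: issue@4 deps=(1,None) exec_start@4 write@5
I4 add r2: issue@5 deps=(3,3) exec_start@5 write@7
I5 add r1: issue@6 deps=(2,1) exec_start@7 write@8
I6 mul r2: issue@7 deps=(2,1) exec_start@7 write@9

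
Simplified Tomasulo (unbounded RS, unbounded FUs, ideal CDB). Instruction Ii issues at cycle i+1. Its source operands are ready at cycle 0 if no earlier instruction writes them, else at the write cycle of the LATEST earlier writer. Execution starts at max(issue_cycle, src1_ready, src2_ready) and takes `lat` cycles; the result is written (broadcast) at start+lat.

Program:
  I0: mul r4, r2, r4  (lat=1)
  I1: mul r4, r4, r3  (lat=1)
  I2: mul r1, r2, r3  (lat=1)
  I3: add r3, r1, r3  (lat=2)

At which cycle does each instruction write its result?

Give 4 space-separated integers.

Answer: 2 3 4 6

Derivation:
I0 mul r4: issue@1 deps=(None,None) exec_start@1 write@2
I1 mul r4: issue@2 deps=(0,None) exec_start@2 write@3
I2 mul r1: issue@3 deps=(None,None) exec_start@3 write@4
I3 add r3: issue@4 deps=(2,None) exec_start@4 write@6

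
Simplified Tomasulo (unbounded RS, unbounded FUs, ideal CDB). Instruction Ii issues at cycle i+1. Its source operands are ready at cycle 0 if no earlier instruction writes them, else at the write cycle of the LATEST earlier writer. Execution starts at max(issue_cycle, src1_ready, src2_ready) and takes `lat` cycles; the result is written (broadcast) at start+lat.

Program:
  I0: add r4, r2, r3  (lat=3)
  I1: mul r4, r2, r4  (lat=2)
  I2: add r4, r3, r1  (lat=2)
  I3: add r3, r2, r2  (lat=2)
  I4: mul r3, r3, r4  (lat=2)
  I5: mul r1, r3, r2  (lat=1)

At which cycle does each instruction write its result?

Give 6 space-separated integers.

Answer: 4 6 5 6 8 9

Derivation:
I0 add r4: issue@1 deps=(None,None) exec_start@1 write@4
I1 mul r4: issue@2 deps=(None,0) exec_start@4 write@6
I2 add r4: issue@3 deps=(None,None) exec_start@3 write@5
I3 add r3: issue@4 deps=(None,None) exec_start@4 write@6
I4 mul r3: issue@5 deps=(3,2) exec_start@6 write@8
I5 mul r1: issue@6 deps=(4,None) exec_start@8 write@9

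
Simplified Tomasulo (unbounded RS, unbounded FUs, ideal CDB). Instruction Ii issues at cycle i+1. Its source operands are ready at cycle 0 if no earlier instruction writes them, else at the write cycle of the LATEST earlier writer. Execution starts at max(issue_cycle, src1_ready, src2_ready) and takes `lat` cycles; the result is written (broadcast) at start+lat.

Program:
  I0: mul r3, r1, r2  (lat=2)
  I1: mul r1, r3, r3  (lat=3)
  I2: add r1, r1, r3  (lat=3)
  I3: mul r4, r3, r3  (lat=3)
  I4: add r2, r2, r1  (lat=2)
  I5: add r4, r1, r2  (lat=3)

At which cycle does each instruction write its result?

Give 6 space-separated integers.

I0 mul r3: issue@1 deps=(None,None) exec_start@1 write@3
I1 mul r1: issue@2 deps=(0,0) exec_start@3 write@6
I2 add r1: issue@3 deps=(1,0) exec_start@6 write@9
I3 mul r4: issue@4 deps=(0,0) exec_start@4 write@7
I4 add r2: issue@5 deps=(None,2) exec_start@9 write@11
I5 add r4: issue@6 deps=(2,4) exec_start@11 write@14

Answer: 3 6 9 7 11 14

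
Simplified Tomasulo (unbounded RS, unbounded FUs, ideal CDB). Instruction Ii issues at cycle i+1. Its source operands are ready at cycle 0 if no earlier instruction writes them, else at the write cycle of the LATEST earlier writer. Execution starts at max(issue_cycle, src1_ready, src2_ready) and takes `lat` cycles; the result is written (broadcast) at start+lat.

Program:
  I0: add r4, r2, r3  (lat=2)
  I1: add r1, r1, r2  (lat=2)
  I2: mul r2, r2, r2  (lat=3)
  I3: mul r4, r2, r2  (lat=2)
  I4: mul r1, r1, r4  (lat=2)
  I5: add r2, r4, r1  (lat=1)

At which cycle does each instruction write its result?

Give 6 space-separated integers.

I0 add r4: issue@1 deps=(None,None) exec_start@1 write@3
I1 add r1: issue@2 deps=(None,None) exec_start@2 write@4
I2 mul r2: issue@3 deps=(None,None) exec_start@3 write@6
I3 mul r4: issue@4 deps=(2,2) exec_start@6 write@8
I4 mul r1: issue@5 deps=(1,3) exec_start@8 write@10
I5 add r2: issue@6 deps=(3,4) exec_start@10 write@11

Answer: 3 4 6 8 10 11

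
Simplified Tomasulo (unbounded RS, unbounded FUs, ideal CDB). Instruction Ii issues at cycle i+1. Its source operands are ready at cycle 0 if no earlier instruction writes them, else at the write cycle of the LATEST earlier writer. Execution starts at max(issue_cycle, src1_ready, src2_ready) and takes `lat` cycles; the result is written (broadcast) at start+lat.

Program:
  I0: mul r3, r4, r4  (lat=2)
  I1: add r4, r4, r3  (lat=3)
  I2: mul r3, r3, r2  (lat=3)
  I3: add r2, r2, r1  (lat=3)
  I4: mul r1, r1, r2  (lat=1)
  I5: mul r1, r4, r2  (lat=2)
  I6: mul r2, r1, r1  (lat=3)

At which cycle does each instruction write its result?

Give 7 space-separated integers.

I0 mul r3: issue@1 deps=(None,None) exec_start@1 write@3
I1 add r4: issue@2 deps=(None,0) exec_start@3 write@6
I2 mul r3: issue@3 deps=(0,None) exec_start@3 write@6
I3 add r2: issue@4 deps=(None,None) exec_start@4 write@7
I4 mul r1: issue@5 deps=(None,3) exec_start@7 write@8
I5 mul r1: issue@6 deps=(1,3) exec_start@7 write@9
I6 mul r2: issue@7 deps=(5,5) exec_start@9 write@12

Answer: 3 6 6 7 8 9 12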